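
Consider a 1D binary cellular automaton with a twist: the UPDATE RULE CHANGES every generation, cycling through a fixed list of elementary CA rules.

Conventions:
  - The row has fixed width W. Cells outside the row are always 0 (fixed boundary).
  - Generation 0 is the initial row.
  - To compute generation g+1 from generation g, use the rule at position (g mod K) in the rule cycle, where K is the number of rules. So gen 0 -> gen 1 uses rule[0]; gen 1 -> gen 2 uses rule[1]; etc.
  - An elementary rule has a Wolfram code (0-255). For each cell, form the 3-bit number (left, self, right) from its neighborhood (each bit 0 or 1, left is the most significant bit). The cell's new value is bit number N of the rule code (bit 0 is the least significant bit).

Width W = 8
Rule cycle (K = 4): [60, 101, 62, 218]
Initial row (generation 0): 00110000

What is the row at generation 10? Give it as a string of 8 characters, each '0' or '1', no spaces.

Gen 0: 00110000
Gen 1 (rule 60): 00101000
Gen 2 (rule 101): 10111011
Gen 3 (rule 62): 11100110
Gen 4 (rule 218): 11111111
Gen 5 (rule 60): 10000000
Gen 6 (rule 101): 10111111
Gen 7 (rule 62): 11100000
Gen 8 (rule 218): 11110000
Gen 9 (rule 60): 10001000
Gen 10 (rule 101): 10101011

Answer: 10101011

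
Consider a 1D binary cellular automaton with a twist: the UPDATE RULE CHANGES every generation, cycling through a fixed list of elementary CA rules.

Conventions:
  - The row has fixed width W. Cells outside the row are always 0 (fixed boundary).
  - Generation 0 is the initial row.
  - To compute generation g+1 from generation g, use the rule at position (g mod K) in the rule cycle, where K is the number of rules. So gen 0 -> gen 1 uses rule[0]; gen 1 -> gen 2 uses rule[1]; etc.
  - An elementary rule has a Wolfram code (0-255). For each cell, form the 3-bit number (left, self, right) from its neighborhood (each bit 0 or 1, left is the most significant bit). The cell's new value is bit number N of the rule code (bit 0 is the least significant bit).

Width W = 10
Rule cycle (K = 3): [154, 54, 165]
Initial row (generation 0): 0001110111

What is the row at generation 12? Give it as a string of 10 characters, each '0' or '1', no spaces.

Gen 0: 0001110111
Gen 1 (rule 154): 0011100110
Gen 2 (rule 54): 0100011001
Gen 3 (rule 165): 0101000001
Gen 4 (rule 154): 1000100010
Gen 5 (rule 54): 1101110111
Gen 6 (rule 165): 0010101010
Gen 7 (rule 154): 0100000001
Gen 8 (rule 54): 1110000011
Gen 9 (rule 165): 0100111000
Gen 10 (rule 154): 1011110100
Gen 11 (rule 54): 1100001110
Gen 12 (rule 165): 0001100100

Answer: 0001100100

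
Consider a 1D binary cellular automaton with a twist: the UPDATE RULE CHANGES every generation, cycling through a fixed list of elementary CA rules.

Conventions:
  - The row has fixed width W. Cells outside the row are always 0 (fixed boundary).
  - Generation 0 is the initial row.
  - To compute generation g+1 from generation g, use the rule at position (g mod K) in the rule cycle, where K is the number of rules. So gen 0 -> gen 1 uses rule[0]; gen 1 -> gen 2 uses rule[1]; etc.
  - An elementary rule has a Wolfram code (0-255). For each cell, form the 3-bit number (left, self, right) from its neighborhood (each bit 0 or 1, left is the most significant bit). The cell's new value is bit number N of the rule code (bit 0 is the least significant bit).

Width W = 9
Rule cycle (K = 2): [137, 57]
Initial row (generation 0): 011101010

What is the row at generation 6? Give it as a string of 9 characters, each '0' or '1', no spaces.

Answer: 011101011

Derivation:
Gen 0: 011101010
Gen 1 (rule 137): 011000000
Gen 2 (rule 57): 010111111
Gen 3 (rule 137): 000111110
Gen 4 (rule 57): 110100001
Gen 5 (rule 137): 100001100
Gen 6 (rule 57): 011101011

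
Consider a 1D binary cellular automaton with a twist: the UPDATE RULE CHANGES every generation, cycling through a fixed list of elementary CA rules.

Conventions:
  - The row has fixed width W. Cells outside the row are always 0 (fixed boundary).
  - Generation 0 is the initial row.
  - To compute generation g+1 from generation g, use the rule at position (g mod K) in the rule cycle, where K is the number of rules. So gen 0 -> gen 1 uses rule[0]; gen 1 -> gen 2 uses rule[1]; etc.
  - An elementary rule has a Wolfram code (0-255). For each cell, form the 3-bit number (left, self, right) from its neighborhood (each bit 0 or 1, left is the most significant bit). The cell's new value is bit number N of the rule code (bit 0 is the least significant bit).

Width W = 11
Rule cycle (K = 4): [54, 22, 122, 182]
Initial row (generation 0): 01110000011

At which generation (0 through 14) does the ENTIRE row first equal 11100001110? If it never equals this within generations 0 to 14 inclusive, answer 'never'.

Answer: never

Derivation:
Gen 0: 01110000011
Gen 1 (rule 54): 10001000100
Gen 2 (rule 22): 11011101110
Gen 3 (rule 122): 11110111011
Gen 4 (rule 182): 01101010100
Gen 5 (rule 54): 10011111110
Gen 6 (rule 22): 11100000001
Gen 7 (rule 122): 10110000010
Gen 8 (rule 182): 11001000111
Gen 9 (rule 54): 00111101000
Gen 10 (rule 22): 01000001100
Gen 11 (rule 122): 10100011110
Gen 12 (rule 182): 11110101101
Gen 13 (rule 54): 00001110011
Gen 14 (rule 22): 00010001100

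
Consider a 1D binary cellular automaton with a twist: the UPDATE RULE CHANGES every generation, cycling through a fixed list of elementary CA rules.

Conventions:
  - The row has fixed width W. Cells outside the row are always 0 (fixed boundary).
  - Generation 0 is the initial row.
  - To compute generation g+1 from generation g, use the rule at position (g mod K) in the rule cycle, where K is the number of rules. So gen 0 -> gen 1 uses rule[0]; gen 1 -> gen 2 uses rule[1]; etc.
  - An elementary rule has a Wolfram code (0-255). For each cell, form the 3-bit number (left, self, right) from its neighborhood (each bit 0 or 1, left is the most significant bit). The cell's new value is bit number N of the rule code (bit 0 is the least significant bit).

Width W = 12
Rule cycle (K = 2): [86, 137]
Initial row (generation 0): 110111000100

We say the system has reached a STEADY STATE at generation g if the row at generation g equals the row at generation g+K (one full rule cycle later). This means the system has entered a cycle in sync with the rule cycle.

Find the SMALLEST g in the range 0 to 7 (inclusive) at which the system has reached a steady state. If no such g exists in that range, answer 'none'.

Gen 0: 110111000100
Gen 1 (rule 86): 010001101110
Gen 2 (rule 137): 000101001100
Gen 3 (rule 86): 001101110110
Gen 4 (rule 137): 101001100100
Gen 5 (rule 86): 101110111110
Gen 6 (rule 137): 001100111100
Gen 7 (rule 86): 010111000110
Gen 8 (rule 137): 000110010100
Gen 9 (rule 86): 001011110110

Answer: none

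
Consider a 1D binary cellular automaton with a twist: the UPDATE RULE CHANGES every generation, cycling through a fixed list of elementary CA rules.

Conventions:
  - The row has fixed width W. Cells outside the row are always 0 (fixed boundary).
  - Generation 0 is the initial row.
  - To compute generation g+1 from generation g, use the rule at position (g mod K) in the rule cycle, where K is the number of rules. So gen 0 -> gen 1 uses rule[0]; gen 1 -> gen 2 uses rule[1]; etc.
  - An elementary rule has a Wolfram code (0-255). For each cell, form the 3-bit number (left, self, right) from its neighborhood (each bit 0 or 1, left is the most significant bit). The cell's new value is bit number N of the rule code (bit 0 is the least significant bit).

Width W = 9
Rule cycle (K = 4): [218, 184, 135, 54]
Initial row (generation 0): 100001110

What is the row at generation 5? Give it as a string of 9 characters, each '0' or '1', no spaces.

Answer: 001111101

Derivation:
Gen 0: 100001110
Gen 1 (rule 218): 010011111
Gen 2 (rule 184): 001011110
Gen 3 (rule 135): 111001100
Gen 4 (rule 54): 000110010
Gen 5 (rule 218): 001111101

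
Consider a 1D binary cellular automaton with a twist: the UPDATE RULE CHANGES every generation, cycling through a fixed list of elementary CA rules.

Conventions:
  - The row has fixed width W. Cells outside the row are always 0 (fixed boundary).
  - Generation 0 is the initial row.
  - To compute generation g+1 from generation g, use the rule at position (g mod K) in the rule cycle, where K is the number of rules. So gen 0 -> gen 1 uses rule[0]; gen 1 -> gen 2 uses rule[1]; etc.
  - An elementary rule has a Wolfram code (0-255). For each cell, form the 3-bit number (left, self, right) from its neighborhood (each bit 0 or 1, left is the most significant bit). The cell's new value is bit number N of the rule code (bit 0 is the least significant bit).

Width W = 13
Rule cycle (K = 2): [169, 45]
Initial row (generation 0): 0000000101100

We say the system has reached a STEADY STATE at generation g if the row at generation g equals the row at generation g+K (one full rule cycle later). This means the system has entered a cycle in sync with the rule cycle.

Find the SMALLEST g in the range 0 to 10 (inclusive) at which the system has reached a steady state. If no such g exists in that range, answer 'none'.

Gen 0: 0000000101100
Gen 1 (rule 169): 1111110011001
Gen 2 (rule 45): 1000000010001
Gen 3 (rule 169): 0011111000100
Gen 4 (rule 45): 1010000010101
Gen 5 (rule 169): 0100111001010
Gen 6 (rule 45): 0100100001110
Gen 7 (rule 169): 0000001101100
Gen 8 (rule 45): 1111101011001
Gen 9 (rule 169): 1111010110000
Gen 10 (rule 45): 1000111100111
Gen 11 (rule 169): 0010111000110
Gen 12 (rule 45): 1011100010100

Answer: none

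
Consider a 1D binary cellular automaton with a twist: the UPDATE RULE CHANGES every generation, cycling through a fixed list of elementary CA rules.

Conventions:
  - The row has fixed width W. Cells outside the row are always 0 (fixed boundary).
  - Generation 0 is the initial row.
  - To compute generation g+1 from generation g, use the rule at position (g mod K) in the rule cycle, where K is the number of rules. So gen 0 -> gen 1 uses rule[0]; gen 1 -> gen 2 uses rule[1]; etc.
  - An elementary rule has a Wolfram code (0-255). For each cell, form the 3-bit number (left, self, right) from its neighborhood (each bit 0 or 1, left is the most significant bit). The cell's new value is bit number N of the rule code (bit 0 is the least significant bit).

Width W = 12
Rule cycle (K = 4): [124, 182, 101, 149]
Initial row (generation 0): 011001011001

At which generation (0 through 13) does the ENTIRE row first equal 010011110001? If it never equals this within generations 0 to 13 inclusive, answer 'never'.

Gen 0: 011001011001
Gen 1 (rule 124): 011101111101
Gen 2 (rule 182): 101010111011
Gen 3 (rule 101): 111111001101
Gen 4 (rule 149): 011110100001
Gen 5 (rule 124): 010011110001
Gen 6 (rule 182): 111101101011
Gen 7 (rule 101): 000110111101
Gen 8 (rule 149): 110000011001
Gen 9 (rule 124): 111000011101
Gen 10 (rule 182): 010100101011
Gen 11 (rule 101): 011100111101
Gen 12 (rule 149): 001010011001
Gen 13 (rule 124): 001111011101

Answer: 5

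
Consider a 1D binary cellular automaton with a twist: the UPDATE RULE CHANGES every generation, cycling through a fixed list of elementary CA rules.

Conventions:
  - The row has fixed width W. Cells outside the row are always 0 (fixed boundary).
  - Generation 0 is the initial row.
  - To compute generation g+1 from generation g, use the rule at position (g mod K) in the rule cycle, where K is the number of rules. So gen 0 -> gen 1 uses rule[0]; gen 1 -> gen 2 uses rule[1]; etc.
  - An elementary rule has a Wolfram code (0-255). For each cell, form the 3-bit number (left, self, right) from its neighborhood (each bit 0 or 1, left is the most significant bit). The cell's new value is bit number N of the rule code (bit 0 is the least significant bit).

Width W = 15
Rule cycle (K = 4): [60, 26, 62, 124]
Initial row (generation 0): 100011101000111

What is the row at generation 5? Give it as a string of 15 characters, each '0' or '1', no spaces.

Answer: 111000011110011

Derivation:
Gen 0: 100011101000111
Gen 1 (rule 60): 110010011100100
Gen 2 (rule 26): 101101110011010
Gen 3 (rule 62): 111011001110111
Gen 4 (rule 124): 101111101011101
Gen 5 (rule 60): 111000011110011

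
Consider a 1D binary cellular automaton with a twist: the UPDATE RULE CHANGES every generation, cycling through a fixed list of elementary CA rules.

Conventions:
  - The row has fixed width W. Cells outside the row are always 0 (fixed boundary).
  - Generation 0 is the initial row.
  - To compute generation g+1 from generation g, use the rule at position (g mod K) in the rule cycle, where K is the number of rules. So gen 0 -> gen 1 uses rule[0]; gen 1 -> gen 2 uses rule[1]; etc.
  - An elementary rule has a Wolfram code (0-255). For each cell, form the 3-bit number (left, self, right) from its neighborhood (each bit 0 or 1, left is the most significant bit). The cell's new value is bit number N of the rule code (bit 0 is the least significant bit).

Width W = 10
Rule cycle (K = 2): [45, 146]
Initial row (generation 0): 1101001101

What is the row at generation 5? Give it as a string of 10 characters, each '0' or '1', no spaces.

Gen 0: 1101001101
Gen 1 (rule 45): 1011001011
Gen 2 (rule 146): 0000110000
Gen 3 (rule 45): 1110100111
Gen 4 (rule 146): 0100011010
Gen 5 (rule 45): 0101010110

Answer: 0101010110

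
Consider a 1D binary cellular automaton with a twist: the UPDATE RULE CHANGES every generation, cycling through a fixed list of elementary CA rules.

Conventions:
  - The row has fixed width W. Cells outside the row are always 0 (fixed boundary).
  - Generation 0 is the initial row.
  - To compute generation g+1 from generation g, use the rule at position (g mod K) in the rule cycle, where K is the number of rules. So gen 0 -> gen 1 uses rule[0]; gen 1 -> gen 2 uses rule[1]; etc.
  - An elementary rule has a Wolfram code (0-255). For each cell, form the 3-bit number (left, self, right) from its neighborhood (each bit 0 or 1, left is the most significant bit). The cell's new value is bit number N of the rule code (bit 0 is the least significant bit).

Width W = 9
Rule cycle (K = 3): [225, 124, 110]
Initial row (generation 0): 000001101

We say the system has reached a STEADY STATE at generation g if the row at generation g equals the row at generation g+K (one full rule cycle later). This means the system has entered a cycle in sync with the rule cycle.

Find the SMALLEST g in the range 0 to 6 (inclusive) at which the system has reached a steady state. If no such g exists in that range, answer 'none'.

Answer: 5

Derivation:
Gen 0: 000001101
Gen 1 (rule 225): 111100110
Gen 2 (rule 124): 100110111
Gen 3 (rule 110): 101111101
Gen 4 (rule 225): 010111110
Gen 5 (rule 124): 011100011
Gen 6 (rule 110): 110100111
Gen 7 (rule 225): 011000011
Gen 8 (rule 124): 011100011
Gen 9 (rule 110): 110100111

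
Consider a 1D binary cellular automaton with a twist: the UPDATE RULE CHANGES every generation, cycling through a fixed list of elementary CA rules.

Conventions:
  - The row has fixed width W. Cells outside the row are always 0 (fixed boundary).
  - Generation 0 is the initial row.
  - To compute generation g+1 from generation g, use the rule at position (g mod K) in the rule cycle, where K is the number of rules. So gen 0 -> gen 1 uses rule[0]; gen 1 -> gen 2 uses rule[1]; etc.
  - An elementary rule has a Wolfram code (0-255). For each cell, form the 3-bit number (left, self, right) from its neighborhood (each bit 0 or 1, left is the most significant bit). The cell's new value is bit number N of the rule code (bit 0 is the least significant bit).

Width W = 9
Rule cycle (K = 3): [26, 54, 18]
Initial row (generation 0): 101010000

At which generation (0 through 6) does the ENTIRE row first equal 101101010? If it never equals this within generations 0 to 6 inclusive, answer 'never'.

Answer: never

Derivation:
Gen 0: 101010000
Gen 1 (rule 26): 000001000
Gen 2 (rule 54): 000011100
Gen 3 (rule 18): 000100010
Gen 4 (rule 26): 001010101
Gen 5 (rule 54): 011111111
Gen 6 (rule 18): 100000000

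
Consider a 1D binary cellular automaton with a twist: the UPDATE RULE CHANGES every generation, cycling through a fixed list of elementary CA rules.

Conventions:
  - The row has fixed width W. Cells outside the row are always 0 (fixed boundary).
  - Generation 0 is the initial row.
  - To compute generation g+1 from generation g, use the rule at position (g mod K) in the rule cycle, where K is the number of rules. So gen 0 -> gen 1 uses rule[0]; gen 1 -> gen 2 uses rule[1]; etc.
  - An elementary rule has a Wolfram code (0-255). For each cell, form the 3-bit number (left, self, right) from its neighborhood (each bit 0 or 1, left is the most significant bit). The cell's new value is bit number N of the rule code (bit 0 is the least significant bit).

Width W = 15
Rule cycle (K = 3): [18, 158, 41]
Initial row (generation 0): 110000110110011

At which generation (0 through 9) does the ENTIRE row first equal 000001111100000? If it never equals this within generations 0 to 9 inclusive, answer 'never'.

Gen 0: 110000110110011
Gen 1 (rule 18): 001001000001100
Gen 2 (rule 158): 011111100011010
Gen 3 (rule 41): 010000001010100
Gen 4 (rule 18): 101000010000010
Gen 5 (rule 158): 101100111000111
Gen 6 (rule 41): 011000100010100
Gen 7 (rule 18): 100101010100010
Gen 8 (rule 158): 111101010110111
Gen 9 (rule 41): 100010101101100

Answer: never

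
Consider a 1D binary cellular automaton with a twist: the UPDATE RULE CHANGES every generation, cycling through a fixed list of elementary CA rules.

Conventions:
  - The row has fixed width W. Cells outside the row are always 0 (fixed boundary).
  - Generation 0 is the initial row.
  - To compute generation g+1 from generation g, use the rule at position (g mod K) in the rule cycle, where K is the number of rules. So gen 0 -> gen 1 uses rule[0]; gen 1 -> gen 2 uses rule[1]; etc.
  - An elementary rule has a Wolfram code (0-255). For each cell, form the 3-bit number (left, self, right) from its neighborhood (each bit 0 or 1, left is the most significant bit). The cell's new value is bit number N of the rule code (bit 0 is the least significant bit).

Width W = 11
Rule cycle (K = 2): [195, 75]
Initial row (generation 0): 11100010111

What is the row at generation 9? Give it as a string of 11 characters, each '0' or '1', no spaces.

Answer: 01100010000

Derivation:
Gen 0: 11100010111
Gen 1 (rule 195): 01101100011
Gen 2 (rule 75): 11101101111
Gen 3 (rule 195): 01100100111
Gen 4 (rule 75): 11101001101
Gen 5 (rule 195): 01100010100
Gen 6 (rule 75): 11101100001
Gen 7 (rule 195): 01100101110
Gen 8 (rule 75): 11101001010
Gen 9 (rule 195): 01100010000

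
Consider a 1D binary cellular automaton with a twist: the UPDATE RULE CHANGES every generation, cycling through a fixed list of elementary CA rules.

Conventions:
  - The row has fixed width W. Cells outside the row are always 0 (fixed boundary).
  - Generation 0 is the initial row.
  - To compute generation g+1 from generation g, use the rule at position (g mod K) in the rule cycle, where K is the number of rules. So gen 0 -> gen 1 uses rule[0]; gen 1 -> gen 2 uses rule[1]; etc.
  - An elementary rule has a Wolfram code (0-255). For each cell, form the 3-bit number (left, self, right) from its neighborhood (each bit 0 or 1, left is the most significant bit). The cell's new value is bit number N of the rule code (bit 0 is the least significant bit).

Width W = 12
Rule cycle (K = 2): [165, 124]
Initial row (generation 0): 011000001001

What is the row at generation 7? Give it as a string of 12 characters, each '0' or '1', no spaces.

Gen 0: 011000001001
Gen 1 (rule 165): 000011101001
Gen 2 (rule 124): 000010111101
Gen 3 (rule 165): 111011011011
Gen 4 (rule 124): 101111111111
Gen 5 (rule 165): 110111111110
Gen 6 (rule 124): 111100000011
Gen 7 (rule 165): 011001111000

Answer: 011001111000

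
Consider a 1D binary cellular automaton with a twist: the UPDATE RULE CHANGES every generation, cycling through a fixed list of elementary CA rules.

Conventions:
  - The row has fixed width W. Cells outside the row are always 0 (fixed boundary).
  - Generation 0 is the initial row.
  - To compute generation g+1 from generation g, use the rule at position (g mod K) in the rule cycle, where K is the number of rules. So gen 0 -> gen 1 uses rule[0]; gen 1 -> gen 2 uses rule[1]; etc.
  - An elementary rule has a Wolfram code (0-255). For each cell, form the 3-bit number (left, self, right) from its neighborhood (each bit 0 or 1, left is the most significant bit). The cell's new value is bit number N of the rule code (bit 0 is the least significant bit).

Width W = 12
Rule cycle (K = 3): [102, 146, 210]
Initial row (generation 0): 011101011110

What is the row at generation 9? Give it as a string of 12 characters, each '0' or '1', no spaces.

Answer: 101010100100

Derivation:
Gen 0: 011101011110
Gen 1 (rule 102): 100111100010
Gen 2 (rule 146): 011011010101
Gen 3 (rule 210): 101001000000
Gen 4 (rule 102): 111011000000
Gen 5 (rule 146): 010000100000
Gen 6 (rule 210): 101001010000
Gen 7 (rule 102): 111011110000
Gen 8 (rule 146): 010001101000
Gen 9 (rule 210): 101010100100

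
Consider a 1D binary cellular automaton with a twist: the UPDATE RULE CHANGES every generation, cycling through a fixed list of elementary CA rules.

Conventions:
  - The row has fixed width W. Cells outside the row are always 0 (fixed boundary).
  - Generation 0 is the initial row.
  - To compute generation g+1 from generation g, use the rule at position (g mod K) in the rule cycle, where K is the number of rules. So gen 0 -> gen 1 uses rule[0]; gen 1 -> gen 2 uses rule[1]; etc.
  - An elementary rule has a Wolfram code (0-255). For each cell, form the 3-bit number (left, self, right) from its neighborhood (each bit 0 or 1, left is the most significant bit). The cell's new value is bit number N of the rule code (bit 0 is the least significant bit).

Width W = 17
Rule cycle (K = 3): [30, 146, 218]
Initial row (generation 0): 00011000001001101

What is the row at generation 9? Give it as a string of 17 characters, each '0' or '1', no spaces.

Answer: 01101100000000010

Derivation:
Gen 0: 00011000001001101
Gen 1 (rule 30): 00110100011111001
Gen 2 (rule 146): 01000010101110110
Gen 3 (rule 218): 10100100001110111
Gen 4 (rule 30): 10111110011000100
Gen 5 (rule 146): 00011101100101010
Gen 6 (rule 218): 00111101111000001
Gen 7 (rule 30): 01100001000100011
Gen 8 (rule 146): 10010010101010100
Gen 9 (rule 218): 01101100000000010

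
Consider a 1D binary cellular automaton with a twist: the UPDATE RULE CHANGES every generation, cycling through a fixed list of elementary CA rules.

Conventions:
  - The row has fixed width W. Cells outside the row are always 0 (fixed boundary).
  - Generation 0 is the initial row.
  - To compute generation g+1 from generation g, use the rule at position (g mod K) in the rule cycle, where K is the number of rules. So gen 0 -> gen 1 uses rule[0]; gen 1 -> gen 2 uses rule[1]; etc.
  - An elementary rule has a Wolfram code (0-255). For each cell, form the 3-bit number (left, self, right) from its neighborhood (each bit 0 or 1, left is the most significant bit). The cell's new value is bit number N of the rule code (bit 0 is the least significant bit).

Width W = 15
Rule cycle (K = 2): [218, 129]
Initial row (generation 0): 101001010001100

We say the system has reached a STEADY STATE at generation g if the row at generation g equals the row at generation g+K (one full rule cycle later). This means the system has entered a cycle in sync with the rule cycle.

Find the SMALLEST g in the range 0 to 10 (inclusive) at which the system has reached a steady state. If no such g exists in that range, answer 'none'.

Gen 0: 101001010001100
Gen 1 (rule 218): 000110001011110
Gen 2 (rule 129): 110000100001100
Gen 3 (rule 218): 111001010011110
Gen 4 (rule 129): 010000000001100
Gen 5 (rule 218): 101000000011110
Gen 6 (rule 129): 000011111001100
Gen 7 (rule 218): 000111111111110
Gen 8 (rule 129): 110011111111100
Gen 9 (rule 218): 111111111111110
Gen 10 (rule 129): 011111111111100
Gen 11 (rule 218): 111111111111110
Gen 12 (rule 129): 011111111111100

Answer: 9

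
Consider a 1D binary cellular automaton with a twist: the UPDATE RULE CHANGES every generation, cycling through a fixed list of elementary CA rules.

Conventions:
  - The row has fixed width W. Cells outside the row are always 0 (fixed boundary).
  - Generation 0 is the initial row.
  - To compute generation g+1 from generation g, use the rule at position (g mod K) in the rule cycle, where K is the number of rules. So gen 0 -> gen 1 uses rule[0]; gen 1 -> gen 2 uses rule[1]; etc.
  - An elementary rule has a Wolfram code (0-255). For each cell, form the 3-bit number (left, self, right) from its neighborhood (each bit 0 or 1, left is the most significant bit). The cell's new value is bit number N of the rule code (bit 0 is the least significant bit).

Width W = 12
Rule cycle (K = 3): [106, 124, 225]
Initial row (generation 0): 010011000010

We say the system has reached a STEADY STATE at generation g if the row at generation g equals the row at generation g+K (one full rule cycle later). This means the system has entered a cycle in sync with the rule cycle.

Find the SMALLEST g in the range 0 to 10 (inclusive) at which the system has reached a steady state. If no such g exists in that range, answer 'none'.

Gen 0: 010011000010
Gen 1 (rule 106): 100111000100
Gen 2 (rule 124): 110101100110
Gen 3 (rule 225): 011010100010
Gen 4 (rule 106): 111101000100
Gen 5 (rule 124): 100111100110
Gen 6 (rule 225): 000011100010
Gen 7 (rule 106): 000110100100
Gen 8 (rule 124): 000111110110
Gen 9 (rule 225): 110011111010
Gen 10 (rule 106): 110110001100
Gen 11 (rule 124): 111111001110
Gen 12 (rule 225): 011111000110
Gen 13 (rule 106): 110001001110

Answer: none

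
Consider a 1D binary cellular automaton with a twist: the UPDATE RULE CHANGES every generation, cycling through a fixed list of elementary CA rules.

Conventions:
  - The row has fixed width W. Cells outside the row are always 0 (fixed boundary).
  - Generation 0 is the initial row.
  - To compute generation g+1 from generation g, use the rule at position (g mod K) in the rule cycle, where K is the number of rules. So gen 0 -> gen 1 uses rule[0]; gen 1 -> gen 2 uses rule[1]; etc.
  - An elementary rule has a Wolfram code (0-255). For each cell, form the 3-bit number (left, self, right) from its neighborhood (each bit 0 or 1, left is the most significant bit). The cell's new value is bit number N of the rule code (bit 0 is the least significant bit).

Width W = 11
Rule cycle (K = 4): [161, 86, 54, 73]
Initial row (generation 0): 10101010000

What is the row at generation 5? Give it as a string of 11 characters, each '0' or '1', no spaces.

Gen 0: 10101010000
Gen 1 (rule 161): 01010100111
Gen 2 (rule 86): 11010111001
Gen 3 (rule 54): 00111000111
Gen 4 (rule 73): 10101010101
Gen 5 (rule 161): 01010101010

Answer: 01010101010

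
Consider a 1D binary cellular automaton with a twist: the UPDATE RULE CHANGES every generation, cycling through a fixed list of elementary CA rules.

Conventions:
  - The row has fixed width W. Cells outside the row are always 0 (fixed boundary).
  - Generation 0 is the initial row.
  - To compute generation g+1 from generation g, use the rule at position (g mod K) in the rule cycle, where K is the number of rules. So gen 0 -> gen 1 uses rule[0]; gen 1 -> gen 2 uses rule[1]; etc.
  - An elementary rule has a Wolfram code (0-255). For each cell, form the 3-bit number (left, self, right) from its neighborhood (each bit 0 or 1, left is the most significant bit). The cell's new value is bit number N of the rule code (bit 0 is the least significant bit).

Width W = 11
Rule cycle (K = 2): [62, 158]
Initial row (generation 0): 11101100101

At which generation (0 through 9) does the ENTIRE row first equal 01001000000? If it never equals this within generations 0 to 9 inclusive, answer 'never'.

Gen 0: 11101100101
Gen 1 (rule 62): 10011011111
Gen 2 (rule 158): 11110011110
Gen 3 (rule 62): 10001110001
Gen 4 (rule 158): 11011101011
Gen 5 (rule 62): 10110011110
Gen 6 (rule 158): 10101111101
Gen 7 (rule 62): 11111000011
Gen 8 (rule 158): 11110100110
Gen 9 (rule 62): 10001111101

Answer: never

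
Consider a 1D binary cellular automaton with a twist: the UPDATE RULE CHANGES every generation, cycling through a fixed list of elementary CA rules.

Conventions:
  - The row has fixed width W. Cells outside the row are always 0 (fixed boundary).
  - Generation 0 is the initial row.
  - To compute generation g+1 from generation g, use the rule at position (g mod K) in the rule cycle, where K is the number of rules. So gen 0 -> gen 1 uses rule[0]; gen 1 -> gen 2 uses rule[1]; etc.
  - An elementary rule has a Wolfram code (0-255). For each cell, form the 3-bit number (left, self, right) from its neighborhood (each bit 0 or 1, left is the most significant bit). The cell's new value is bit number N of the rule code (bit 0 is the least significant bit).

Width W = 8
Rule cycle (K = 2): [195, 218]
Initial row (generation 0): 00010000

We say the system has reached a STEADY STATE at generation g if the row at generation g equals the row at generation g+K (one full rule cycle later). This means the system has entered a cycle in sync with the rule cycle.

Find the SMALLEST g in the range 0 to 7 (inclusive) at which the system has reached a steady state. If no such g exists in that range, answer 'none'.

Gen 0: 00010000
Gen 1 (rule 195): 11100111
Gen 2 (rule 218): 11111111
Gen 3 (rule 195): 01111111
Gen 4 (rule 218): 11111111
Gen 5 (rule 195): 01111111
Gen 6 (rule 218): 11111111
Gen 7 (rule 195): 01111111
Gen 8 (rule 218): 11111111
Gen 9 (rule 195): 01111111

Answer: 2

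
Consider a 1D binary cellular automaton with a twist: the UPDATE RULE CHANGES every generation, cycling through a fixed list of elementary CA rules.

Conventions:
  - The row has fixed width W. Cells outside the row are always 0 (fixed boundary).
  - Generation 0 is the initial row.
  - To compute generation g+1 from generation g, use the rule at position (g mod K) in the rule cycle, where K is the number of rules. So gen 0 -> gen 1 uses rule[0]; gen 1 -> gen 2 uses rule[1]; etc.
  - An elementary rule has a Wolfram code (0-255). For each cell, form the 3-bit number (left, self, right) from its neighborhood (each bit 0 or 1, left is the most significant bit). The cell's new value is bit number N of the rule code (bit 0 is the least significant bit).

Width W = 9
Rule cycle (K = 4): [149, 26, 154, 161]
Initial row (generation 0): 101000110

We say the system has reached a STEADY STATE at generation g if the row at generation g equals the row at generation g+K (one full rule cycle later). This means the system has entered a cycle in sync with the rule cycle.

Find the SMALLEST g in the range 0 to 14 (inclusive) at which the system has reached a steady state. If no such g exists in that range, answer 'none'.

Gen 0: 101000110
Gen 1 (rule 149): 101110001
Gen 2 (rule 26): 001001010
Gen 3 (rule 154): 010110001
Gen 4 (rule 161): 001000100
Gen 5 (rule 149): 101110111
Gen 6 (rule 26): 001000100
Gen 7 (rule 154): 010101010
Gen 8 (rule 161): 001010100
Gen 9 (rule 149): 101010111
Gen 10 (rule 26): 000000100
Gen 11 (rule 154): 000001010
Gen 12 (rule 161): 111100100
Gen 13 (rule 149): 011010111
Gen 14 (rule 26): 110000100
Gen 15 (rule 154): 101001010
Gen 16 (rule 161): 010000100
Gen 17 (rule 149): 011110111
Gen 18 (rule 26): 110000100

Answer: 14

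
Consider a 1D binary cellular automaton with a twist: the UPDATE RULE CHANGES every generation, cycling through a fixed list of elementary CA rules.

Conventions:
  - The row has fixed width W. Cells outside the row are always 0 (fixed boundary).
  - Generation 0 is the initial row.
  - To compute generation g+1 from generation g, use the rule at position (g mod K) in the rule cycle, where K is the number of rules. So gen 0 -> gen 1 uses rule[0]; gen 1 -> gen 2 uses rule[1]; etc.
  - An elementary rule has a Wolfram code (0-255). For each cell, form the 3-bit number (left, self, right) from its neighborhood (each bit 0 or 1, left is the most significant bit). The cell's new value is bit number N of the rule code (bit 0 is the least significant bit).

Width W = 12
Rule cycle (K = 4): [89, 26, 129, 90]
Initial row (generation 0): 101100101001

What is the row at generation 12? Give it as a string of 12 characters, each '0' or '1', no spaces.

Gen 0: 101100101001
Gen 1 (rule 89): 001110000100
Gen 2 (rule 26): 011001001010
Gen 3 (rule 129): 000000000000
Gen 4 (rule 90): 000000000000
Gen 5 (rule 89): 111111111111
Gen 6 (rule 26): 100000000000
Gen 7 (rule 129): 001111111111
Gen 8 (rule 90): 011000000001
Gen 9 (rule 89): 011111111100
Gen 10 (rule 26): 110000000010
Gen 11 (rule 129): 000111111000
Gen 12 (rule 90): 001100001100

Answer: 001100001100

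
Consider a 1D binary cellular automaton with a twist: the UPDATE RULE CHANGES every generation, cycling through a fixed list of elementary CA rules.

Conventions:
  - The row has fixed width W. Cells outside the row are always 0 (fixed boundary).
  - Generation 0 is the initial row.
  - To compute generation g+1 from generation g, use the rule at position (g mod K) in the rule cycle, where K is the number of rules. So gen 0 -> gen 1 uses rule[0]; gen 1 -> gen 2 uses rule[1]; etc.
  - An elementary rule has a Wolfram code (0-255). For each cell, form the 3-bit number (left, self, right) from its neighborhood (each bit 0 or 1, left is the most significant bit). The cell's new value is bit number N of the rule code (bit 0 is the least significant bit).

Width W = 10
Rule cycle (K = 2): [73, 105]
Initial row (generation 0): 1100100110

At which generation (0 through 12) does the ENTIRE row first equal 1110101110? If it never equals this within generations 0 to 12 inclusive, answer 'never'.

Gen 0: 1100100110
Gen 1 (rule 73): 1100000110
Gen 2 (rule 105): 1101110110
Gen 3 (rule 73): 1101010110
Gen 4 (rule 105): 1110101110
Gen 5 (rule 73): 1010001010
Gen 6 (rule 105): 0100100100
Gen 7 (rule 73): 0000000001
Gen 8 (rule 105): 1111111100
Gen 9 (rule 73): 1000000101
Gen 10 (rule 105): 0011110010
Gen 11 (rule 73): 1010010000
Gen 12 (rule 105): 0100000111

Answer: 4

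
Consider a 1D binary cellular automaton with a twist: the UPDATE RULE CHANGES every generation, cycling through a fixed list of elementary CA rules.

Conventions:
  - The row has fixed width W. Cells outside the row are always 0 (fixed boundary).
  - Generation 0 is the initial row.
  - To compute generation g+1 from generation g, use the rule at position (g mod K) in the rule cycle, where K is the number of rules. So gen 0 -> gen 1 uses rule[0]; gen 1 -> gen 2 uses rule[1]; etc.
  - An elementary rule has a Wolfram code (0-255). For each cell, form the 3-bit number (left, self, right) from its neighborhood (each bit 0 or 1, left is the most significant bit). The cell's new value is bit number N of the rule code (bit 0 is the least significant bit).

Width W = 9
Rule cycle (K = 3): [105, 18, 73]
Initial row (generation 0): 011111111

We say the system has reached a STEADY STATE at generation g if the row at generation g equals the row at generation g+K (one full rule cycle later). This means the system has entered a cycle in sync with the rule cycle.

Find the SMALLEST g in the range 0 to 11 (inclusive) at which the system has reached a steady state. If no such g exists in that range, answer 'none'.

Answer: none

Derivation:
Gen 0: 011111111
Gen 1 (rule 105): 010000001
Gen 2 (rule 18): 101000010
Gen 3 (rule 73): 000011000
Gen 4 (rule 105): 111011011
Gen 5 (rule 18): 000000000
Gen 6 (rule 73): 111111111
Gen 7 (rule 105): 100000001
Gen 8 (rule 18): 010000010
Gen 9 (rule 73): 000111000
Gen 10 (rule 105): 110101011
Gen 11 (rule 18): 000000000
Gen 12 (rule 73): 111111111
Gen 13 (rule 105): 100000001
Gen 14 (rule 18): 010000010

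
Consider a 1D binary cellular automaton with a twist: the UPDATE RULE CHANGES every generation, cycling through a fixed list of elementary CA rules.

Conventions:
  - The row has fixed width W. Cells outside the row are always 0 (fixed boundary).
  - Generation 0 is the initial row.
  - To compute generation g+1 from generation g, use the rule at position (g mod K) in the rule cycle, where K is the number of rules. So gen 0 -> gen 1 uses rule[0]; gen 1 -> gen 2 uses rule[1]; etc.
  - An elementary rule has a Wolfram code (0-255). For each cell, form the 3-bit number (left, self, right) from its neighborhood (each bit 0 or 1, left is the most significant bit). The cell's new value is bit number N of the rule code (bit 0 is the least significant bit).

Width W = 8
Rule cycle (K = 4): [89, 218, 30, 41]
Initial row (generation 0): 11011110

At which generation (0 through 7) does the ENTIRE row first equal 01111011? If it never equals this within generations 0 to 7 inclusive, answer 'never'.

Gen 0: 11011110
Gen 1 (rule 89): 11010011
Gen 2 (rule 218): 11001111
Gen 3 (rule 30): 10111000
Gen 4 (rule 41): 01100011
Gen 5 (rule 89): 01111011
Gen 6 (rule 218): 11111011
Gen 7 (rule 30): 10000010

Answer: 5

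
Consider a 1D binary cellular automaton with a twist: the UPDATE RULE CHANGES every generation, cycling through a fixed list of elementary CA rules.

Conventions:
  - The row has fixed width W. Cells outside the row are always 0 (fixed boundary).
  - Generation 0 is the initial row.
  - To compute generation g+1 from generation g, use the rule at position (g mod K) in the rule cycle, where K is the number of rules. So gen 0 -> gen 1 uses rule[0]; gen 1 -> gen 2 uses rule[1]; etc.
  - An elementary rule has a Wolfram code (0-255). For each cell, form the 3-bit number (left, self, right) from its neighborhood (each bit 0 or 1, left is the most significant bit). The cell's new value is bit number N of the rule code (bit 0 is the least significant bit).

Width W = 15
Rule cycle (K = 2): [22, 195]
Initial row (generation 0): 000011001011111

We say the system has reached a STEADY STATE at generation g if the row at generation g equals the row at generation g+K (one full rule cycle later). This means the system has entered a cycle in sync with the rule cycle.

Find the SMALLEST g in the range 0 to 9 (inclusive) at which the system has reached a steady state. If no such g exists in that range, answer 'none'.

Gen 0: 000011001011111
Gen 1 (rule 22): 000100111000000
Gen 2 (rule 195): 111001011011111
Gen 3 (rule 22): 000111000000000
Gen 4 (rule 195): 111011011111111
Gen 5 (rule 22): 000000000000000
Gen 6 (rule 195): 111111111111111
Gen 7 (rule 22): 000000000000000
Gen 8 (rule 195): 111111111111111
Gen 9 (rule 22): 000000000000000
Gen 10 (rule 195): 111111111111111
Gen 11 (rule 22): 000000000000000

Answer: 5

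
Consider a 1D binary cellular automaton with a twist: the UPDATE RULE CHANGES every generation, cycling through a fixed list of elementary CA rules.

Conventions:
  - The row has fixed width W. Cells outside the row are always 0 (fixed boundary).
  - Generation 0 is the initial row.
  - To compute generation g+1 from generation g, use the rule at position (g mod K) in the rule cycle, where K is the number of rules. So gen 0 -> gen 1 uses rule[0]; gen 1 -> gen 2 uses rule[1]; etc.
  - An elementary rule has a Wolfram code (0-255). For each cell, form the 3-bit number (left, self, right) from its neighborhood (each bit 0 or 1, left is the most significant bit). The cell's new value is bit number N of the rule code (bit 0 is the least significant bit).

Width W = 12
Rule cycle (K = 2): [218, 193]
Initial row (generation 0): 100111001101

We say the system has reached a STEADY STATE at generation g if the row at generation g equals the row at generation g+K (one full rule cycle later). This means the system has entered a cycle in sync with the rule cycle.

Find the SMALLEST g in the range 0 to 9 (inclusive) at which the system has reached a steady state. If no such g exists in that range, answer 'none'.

Gen 0: 100111001101
Gen 1 (rule 218): 011111111100
Gen 2 (rule 193): 001111111101
Gen 3 (rule 218): 011111111100
Gen 4 (rule 193): 001111111101
Gen 5 (rule 218): 011111111100
Gen 6 (rule 193): 001111111101
Gen 7 (rule 218): 011111111100
Gen 8 (rule 193): 001111111101
Gen 9 (rule 218): 011111111100
Gen 10 (rule 193): 001111111101
Gen 11 (rule 218): 011111111100

Answer: 1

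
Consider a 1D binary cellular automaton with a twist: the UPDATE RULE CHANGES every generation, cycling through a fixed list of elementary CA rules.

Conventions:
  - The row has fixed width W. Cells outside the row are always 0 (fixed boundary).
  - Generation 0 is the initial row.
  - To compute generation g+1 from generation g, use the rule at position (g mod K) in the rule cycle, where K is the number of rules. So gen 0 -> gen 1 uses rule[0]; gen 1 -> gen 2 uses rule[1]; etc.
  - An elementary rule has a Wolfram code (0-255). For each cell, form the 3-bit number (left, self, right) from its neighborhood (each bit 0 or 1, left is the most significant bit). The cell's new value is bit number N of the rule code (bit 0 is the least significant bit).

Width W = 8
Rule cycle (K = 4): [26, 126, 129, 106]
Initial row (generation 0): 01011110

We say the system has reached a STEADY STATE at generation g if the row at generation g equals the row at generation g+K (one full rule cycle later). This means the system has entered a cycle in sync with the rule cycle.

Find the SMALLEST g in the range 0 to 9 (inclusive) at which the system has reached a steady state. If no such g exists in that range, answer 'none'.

Gen 0: 01011110
Gen 1 (rule 26): 10010001
Gen 2 (rule 126): 11111011
Gen 3 (rule 129): 01110000
Gen 4 (rule 106): 11010000
Gen 5 (rule 26): 10001000
Gen 6 (rule 126): 11011100
Gen 7 (rule 129): 00001001
Gen 8 (rule 106): 00010010
Gen 9 (rule 26): 00101101
Gen 10 (rule 126): 01111111
Gen 11 (rule 129): 00111110
Gen 12 (rule 106): 01100010
Gen 13 (rule 26): 11010101

Answer: none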